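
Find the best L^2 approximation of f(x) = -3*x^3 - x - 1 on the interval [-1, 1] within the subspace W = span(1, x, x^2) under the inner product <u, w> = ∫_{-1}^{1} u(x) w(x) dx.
g(x) = -14*x/5 - 1

The best approximation g ∈ W is the orthogonal projection of f onto W. Writing g = a_0 + a_1 x + a_2 x^2, the coefficients solve the normal equations G · a = b where
  G_{ij} = <φ_i, φ_j> and b_i = <f, φ_i>, with φ_0 = 1, φ_1 = x, φ_2 = x^2.
G =
  [2, 0, 2/3]
  [0, 2/3, 0]
  [2/3, 0, 2/5],
b = (-2, -28/15, -2/3).
Solving gives a_0 = -1, a_1 = -14/5, a_2 = 0, so
  g(x) = -14*x/5 - 1.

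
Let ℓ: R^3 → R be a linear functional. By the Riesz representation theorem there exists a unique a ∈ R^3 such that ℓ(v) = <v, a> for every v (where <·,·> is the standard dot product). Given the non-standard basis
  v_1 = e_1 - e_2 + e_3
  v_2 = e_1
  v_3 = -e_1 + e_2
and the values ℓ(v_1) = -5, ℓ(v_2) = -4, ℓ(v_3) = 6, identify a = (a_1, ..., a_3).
a = (-4, 2, 1)

Write a = (a_1, ..., a_3) in the standard basis. For each basis vector v_i, ℓ(v_i) = <v_i, a> is a linear equation in the a_j's. Collect the n equations into a matrix system V a = ℓ, where row i of V is v_i (expressed in the standard basis). Since V is invertible (lower-triangular with 1s on the diagonal, up to permutation), solve by back-substitution:
  V =
[[1, -1, 1],
 [1, 0, 0],
 [-1, 1, 0]]
  V a = (-5, -4, 6)
Solving gives a = (-4, 2, 1).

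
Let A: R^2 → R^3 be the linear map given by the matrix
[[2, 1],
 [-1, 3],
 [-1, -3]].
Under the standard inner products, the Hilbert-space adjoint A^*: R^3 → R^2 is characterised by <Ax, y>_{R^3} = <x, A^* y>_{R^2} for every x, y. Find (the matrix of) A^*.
A^* = A^T =
[[2, -1, -1],
 [1, 3, -3]]

For real matrices with standard dot products, the defining identity <Ax, y> = <x, A^* y> gives (Ax)^T y = x^T (A^*) y, i.e. x^T A^T y = x^T (A^*) y. Since this holds for all x, y, we must have A^* = A^T. Therefore
A^* =
[[2, -1, -1],
 [1, 3, -3]].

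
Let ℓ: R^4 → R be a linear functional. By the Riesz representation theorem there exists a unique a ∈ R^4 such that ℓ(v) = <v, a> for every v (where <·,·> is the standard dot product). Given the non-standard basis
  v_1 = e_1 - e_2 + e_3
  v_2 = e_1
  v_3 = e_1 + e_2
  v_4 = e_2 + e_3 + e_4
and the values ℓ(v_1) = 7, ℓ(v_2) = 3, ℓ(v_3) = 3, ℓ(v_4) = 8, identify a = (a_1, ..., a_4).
a = (3, 0, 4, 4)

Write a = (a_1, ..., a_4) in the standard basis. For each basis vector v_i, ℓ(v_i) = <v_i, a> is a linear equation in the a_j's. Collect the n equations into a matrix system V a = ℓ, where row i of V is v_i (expressed in the standard basis). Since V is invertible (lower-triangular with 1s on the diagonal, up to permutation), solve by back-substitution:
  V =
[[1, -1, 1, 0],
 [1, 0, 0, 0],
 [1, 1, 0, 0],
 [0, 1, 1, 1]]
  V a = (7, 3, 3, 8)
Solving gives a = (3, 0, 4, 4).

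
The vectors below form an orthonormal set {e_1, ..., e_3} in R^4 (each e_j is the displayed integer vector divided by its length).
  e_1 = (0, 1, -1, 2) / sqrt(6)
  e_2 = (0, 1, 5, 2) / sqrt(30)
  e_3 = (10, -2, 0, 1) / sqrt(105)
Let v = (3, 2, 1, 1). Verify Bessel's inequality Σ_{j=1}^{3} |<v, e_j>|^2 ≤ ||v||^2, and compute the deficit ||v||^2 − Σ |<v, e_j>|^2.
Σ |<v, e_j>|^2 = 78/7; ||v||^2 = 15; deficit = 27/7

Write each e_j = u_j / sqrt(<u_j, u_j>) where u_j is the displayed integer vector. Then <v, e_j> = <v, u_j> / sqrt(<u_j, u_j>), so |<v, e_j>|^2 = <v, u_j>^2 / <u_j, u_j>.
Coefficients: <v, e_1> = 3/sqrt(6), <v, e_2> = 9/sqrt(30), <v, e_3> = 27/sqrt(105).
Square and sum: Σ |<v, e_j>|^2 = 78/7.
Compute ||v||^2 = v·v = 15.
Deficit = 15 − 78/7 = 27/7 ≥ 0, confirming Bessel's inequality. (The deficit equals ||v − Σ <v,e_j> e_j||^2, the squared distance from v to span{e_j}.)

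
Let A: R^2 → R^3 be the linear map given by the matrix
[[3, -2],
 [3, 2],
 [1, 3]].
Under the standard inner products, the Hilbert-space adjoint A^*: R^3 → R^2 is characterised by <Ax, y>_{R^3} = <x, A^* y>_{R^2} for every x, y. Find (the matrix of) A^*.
A^* = A^T =
[[3, 3, 1],
 [-2, 2, 3]]

For real matrices with standard dot products, the defining identity <Ax, y> = <x, A^* y> gives (Ax)^T y = x^T (A^*) y, i.e. x^T A^T y = x^T (A^*) y. Since this holds for all x, y, we must have A^* = A^T. Therefore
A^* =
[[3, 3, 1],
 [-2, 2, 3]].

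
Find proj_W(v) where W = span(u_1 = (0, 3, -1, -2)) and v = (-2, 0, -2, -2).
proj_W(v) = (0, 9/7, -3/7, -6/7)

Set up U = [u_1 | ... | u_1] ∈ R^(4×1). The projector onto W = col(U) is P = U (U^T U)^(-1) U^T.
Compute U^T U =
  [14],
and U^T v = (6).
Solve U^T U · c = U^T v for the coefficients: c = (3/7). The projection is proj_W(v) = U c.
Check: (v - proj_W(v)) · u_1 = 0  (should be 0).
Result: proj_W(v) = (0, 9/7, -3/7, -6/7).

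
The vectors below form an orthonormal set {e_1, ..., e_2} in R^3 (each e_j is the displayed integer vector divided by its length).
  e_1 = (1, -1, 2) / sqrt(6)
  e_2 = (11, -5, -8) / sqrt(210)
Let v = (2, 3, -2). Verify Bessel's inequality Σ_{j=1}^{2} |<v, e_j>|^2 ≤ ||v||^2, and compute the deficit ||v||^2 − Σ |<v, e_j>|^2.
Σ |<v, e_j>|^2 = 234/35; ||v||^2 = 17; deficit = 361/35

Write each e_j = u_j / sqrt(<u_j, u_j>) where u_j is the displayed integer vector. Then <v, e_j> = <v, u_j> / sqrt(<u_j, u_j>), so |<v, e_j>|^2 = <v, u_j>^2 / <u_j, u_j>.
Coefficients: <v, e_1> = -5/sqrt(6), <v, e_2> = 23/sqrt(210).
Square and sum: Σ |<v, e_j>|^2 = 234/35.
Compute ||v||^2 = v·v = 17.
Deficit = 17 − 234/35 = 361/35 ≥ 0, confirming Bessel's inequality. (The deficit equals ||v − Σ <v,e_j> e_j||^2, the squared distance from v to span{e_j}.)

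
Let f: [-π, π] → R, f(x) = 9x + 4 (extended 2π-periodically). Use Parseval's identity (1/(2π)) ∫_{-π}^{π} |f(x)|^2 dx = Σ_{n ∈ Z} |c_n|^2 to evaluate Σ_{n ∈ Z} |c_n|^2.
Σ |c_n|^2 = 27π^2 + 16

Expand and integrate term by term over [-π, π]:
  ∫ (9x)^2 dx = 81·(2π^3/3); ∫ 2·9·(4)·x dx = 0 (odd integrand); ∫ 4^2 dx = 16·2π.
So (1/(2π)) ∫_{-π}^{π} (9x + 4)^2 dx = 81π^2/3 + 16 = 27π^2 + 16.
Parseval ⇒ Σ |c_n|^2 = 27π^2 + 16.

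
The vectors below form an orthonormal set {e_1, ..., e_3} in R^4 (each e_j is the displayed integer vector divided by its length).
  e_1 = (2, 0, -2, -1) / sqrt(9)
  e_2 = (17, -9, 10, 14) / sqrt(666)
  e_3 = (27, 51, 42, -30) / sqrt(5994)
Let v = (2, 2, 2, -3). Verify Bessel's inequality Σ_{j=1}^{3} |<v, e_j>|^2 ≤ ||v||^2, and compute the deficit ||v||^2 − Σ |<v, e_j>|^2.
Σ |<v, e_j>|^2 = 173/9; ||v||^2 = 21; deficit = 16/9

Write each e_j = u_j / sqrt(<u_j, u_j>) where u_j is the displayed integer vector. Then <v, e_j> = <v, u_j> / sqrt(<u_j, u_j>), so |<v, e_j>|^2 = <v, u_j>^2 / <u_j, u_j>.
Coefficients: <v, e_1> = 3/sqrt(9), <v, e_2> = -6/sqrt(666), <v, e_3> = 330/sqrt(5994).
Square and sum: Σ |<v, e_j>|^2 = 173/9.
Compute ||v||^2 = v·v = 21.
Deficit = 21 − 173/9 = 16/9 ≥ 0, confirming Bessel's inequality. (The deficit equals ||v − Σ <v,e_j> e_j||^2, the squared distance from v to span{e_j}.)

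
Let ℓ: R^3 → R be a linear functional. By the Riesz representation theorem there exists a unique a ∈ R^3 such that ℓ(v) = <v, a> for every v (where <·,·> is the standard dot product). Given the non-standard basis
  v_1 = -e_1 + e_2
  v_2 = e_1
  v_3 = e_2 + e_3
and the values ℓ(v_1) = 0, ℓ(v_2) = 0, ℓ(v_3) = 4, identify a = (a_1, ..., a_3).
a = (0, 0, 4)

Write a = (a_1, ..., a_3) in the standard basis. For each basis vector v_i, ℓ(v_i) = <v_i, a> is a linear equation in the a_j's. Collect the n equations into a matrix system V a = ℓ, where row i of V is v_i (expressed in the standard basis). Since V is invertible (lower-triangular with 1s on the diagonal, up to permutation), solve by back-substitution:
  V =
[[-1, 1, 0],
 [1, 0, 0],
 [0, 1, 1]]
  V a = (0, 0, 4)
Solving gives a = (0, 0, 4).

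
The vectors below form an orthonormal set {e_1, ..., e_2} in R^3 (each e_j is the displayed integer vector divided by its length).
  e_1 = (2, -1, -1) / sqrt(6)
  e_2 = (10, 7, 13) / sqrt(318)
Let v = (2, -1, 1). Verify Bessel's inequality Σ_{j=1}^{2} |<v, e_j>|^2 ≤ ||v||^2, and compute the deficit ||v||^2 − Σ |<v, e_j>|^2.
Σ |<v, e_j>|^2 = 254/53; ||v||^2 = 6; deficit = 64/53

Write each e_j = u_j / sqrt(<u_j, u_j>) where u_j is the displayed integer vector. Then <v, e_j> = <v, u_j> / sqrt(<u_j, u_j>), so |<v, e_j>|^2 = <v, u_j>^2 / <u_j, u_j>.
Coefficients: <v, e_1> = 4/sqrt(6), <v, e_2> = 26/sqrt(318).
Square and sum: Σ |<v, e_j>|^2 = 254/53.
Compute ||v||^2 = v·v = 6.
Deficit = 6 − 254/53 = 64/53 ≥ 0, confirming Bessel's inequality. (The deficit equals ||v − Σ <v,e_j> e_j||^2, the squared distance from v to span{e_j}.)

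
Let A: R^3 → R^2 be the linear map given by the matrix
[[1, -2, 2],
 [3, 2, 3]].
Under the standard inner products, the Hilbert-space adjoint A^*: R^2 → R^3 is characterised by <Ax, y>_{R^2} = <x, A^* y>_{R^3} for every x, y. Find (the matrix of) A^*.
A^* = A^T =
[[1, 3],
 [-2, 2],
 [2, 3]]

For real matrices with standard dot products, the defining identity <Ax, y> = <x, A^* y> gives (Ax)^T y = x^T (A^*) y, i.e. x^T A^T y = x^T (A^*) y. Since this holds for all x, y, we must have A^* = A^T. Therefore
A^* =
[[1, 3],
 [-2, 2],
 [2, 3]].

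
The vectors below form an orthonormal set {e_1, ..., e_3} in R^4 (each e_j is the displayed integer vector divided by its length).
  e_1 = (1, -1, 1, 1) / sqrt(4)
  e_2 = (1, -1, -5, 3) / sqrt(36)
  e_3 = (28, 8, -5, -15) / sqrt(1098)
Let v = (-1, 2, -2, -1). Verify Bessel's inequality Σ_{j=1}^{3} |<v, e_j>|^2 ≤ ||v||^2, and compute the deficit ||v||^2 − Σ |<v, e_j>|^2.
Σ |<v, e_j>|^2 = 1171/122; ||v||^2 = 10; deficit = 49/122

Write each e_j = u_j / sqrt(<u_j, u_j>) where u_j is the displayed integer vector. Then <v, e_j> = <v, u_j> / sqrt(<u_j, u_j>), so |<v, e_j>|^2 = <v, u_j>^2 / <u_j, u_j>.
Coefficients: <v, e_1> = -6/sqrt(4), <v, e_2> = 4/sqrt(36), <v, e_3> = 13/sqrt(1098).
Square and sum: Σ |<v, e_j>|^2 = 1171/122.
Compute ||v||^2 = v·v = 10.
Deficit = 10 − 1171/122 = 49/122 ≥ 0, confirming Bessel's inequality. (The deficit equals ||v − Σ <v,e_j> e_j||^2, the squared distance from v to span{e_j}.)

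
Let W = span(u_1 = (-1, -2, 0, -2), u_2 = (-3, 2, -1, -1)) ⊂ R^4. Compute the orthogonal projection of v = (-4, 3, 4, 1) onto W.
proj_W(v) = (-145/67, 194/67, -121/134, 25/134)

Set up U = [u_1 | ... | u_2] ∈ R^(4×2). The projector onto W = col(U) is P = U (U^T U)^(-1) U^T.
Compute U^T U =
  [9, 1]
  [1, 15],
and U^T v = (-4, 13).
Solve U^T U · c = U^T v for the coefficients: c = (-73/134, 121/134). The projection is proj_W(v) = U c.
Check: (v - proj_W(v)) · u_1 = 0  (should be 0).
Check: (v - proj_W(v)) · u_2 = 0  (should be 0).
Result: proj_W(v) = (-145/67, 194/67, -121/134, 25/134).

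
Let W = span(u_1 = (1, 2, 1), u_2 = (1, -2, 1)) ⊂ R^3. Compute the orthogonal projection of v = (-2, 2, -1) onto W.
proj_W(v) = (-3/2, 2, -3/2)

Set up U = [u_1 | ... | u_2] ∈ R^(3×2). The projector onto W = col(U) is P = U (U^T U)^(-1) U^T.
Compute U^T U =
  [6, -2]
  [-2, 6],
and U^T v = (1, -7).
Solve U^T U · c = U^T v for the coefficients: c = (-1/4, -5/4). The projection is proj_W(v) = U c.
Check: (v - proj_W(v)) · u_1 = 0  (should be 0).
Check: (v - proj_W(v)) · u_2 = 0  (should be 0).
Result: proj_W(v) = (-3/2, 2, -3/2).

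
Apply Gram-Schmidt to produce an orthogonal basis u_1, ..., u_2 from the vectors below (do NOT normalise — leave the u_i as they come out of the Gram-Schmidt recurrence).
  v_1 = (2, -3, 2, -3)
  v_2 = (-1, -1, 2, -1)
Orthogonal basis:
  u_1 = (2, -3, 2, -3)
  u_2 = (-21/13, -1/13, 18/13, -1/13)

Apply the Gram-Schmidt recurrence
  u_1 = v_1
  u_i = v_i − Σ_{j<i} ((v_i · u_j) / (u_j · u_j)) · u_j.

Step by step this gives:
  u_1 = (2, -3, 2, -3)
  u_2 = (-21/13, -1/13, 18/13, -1/13)

Orthogonality check:
  u_2 · u_1 = 0 (should be 0)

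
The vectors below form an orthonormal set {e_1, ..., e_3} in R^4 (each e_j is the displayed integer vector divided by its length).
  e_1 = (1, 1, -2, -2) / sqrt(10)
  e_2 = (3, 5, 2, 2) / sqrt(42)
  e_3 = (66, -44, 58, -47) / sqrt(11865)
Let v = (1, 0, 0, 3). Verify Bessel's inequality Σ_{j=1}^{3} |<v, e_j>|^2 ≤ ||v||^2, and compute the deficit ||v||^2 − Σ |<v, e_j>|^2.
Σ |<v, e_j>|^2 = 554/113; ||v||^2 = 10; deficit = 576/113

Write each e_j = u_j / sqrt(<u_j, u_j>) where u_j is the displayed integer vector. Then <v, e_j> = <v, u_j> / sqrt(<u_j, u_j>), so |<v, e_j>|^2 = <v, u_j>^2 / <u_j, u_j>.
Coefficients: <v, e_1> = -5/sqrt(10), <v, e_2> = 9/sqrt(42), <v, e_3> = -75/sqrt(11865).
Square and sum: Σ |<v, e_j>|^2 = 554/113.
Compute ||v||^2 = v·v = 10.
Deficit = 10 − 554/113 = 576/113 ≥ 0, confirming Bessel's inequality. (The deficit equals ||v − Σ <v,e_j> e_j||^2, the squared distance from v to span{e_j}.)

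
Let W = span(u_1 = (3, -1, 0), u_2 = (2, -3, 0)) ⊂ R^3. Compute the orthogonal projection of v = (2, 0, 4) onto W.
proj_W(v) = (2, 0, 0)

Set up U = [u_1 | ... | u_2] ∈ R^(3×2). The projector onto W = col(U) is P = U (U^T U)^(-1) U^T.
Compute U^T U =
  [10, 9]
  [9, 13],
and U^T v = (6, 4).
Solve U^T U · c = U^T v for the coefficients: c = (6/7, -2/7). The projection is proj_W(v) = U c.
Check: (v - proj_W(v)) · u_1 = 0  (should be 0).
Check: (v - proj_W(v)) · u_2 = 0  (should be 0).
Result: proj_W(v) = (2, 0, 0).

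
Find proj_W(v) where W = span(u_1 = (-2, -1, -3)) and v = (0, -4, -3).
proj_W(v) = (-13/7, -13/14, -39/14)

Set up U = [u_1 | ... | u_1] ∈ R^(3×1). The projector onto W = col(U) is P = U (U^T U)^(-1) U^T.
Compute U^T U =
  [14],
and U^T v = (13).
Solve U^T U · c = U^T v for the coefficients: c = (13/14). The projection is proj_W(v) = U c.
Check: (v - proj_W(v)) · u_1 = 0  (should be 0).
Result: proj_W(v) = (-13/7, -13/14, -39/14).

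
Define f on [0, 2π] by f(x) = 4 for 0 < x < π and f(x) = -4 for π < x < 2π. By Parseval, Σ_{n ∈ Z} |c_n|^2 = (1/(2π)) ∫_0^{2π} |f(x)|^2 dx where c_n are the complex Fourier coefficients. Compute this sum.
Σ |c_n|^2 = 16

Parseval equates the L^2 energy of f (normalised by 1/(2π)) with the ℓ^2 sum of its Fourier coefficients: (1/(2π)) ∫_0^{2π} |f|^2 = Σ |c_n|^2.
Compute the left side: (1/(2π)) [∫_0^π 4^2 dx + ∫_π^{2π} (-4)^2 dx] = (1/(2π)) · (16π + 16π) = (16 + 16)/2 = 16.
So Σ_{n ∈ Z} |c_n|^2 = 16.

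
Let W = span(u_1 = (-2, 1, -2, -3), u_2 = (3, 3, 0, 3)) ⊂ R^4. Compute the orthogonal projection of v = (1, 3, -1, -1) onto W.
proj_W(v) = (9/19, 54/19, -30/19, -6/19)

Set up U = [u_1 | ... | u_2] ∈ R^(4×2). The projector onto W = col(U) is P = U (U^T U)^(-1) U^T.
Compute U^T U =
  [18, -12]
  [-12, 27],
and U^T v = (6, 9).
Solve U^T U · c = U^T v for the coefficients: c = (15/19, 13/19). The projection is proj_W(v) = U c.
Check: (v - proj_W(v)) · u_1 = 0  (should be 0).
Check: (v - proj_W(v)) · u_2 = 0  (should be 0).
Result: proj_W(v) = (9/19, 54/19, -30/19, -6/19).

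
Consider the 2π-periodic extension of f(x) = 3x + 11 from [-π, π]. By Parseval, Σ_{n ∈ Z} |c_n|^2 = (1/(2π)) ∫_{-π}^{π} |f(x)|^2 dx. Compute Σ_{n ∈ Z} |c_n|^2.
Σ |c_n|^2 = 3π^2 + 121

Expand and integrate term by term over [-π, π]:
  ∫ (3x)^2 dx = 9·(2π^3/3); ∫ 2·3·(11)·x dx = 0 (odd integrand); ∫ 11^2 dx = 121·2π.
So (1/(2π)) ∫_{-π}^{π} (3x + 11)^2 dx = 9π^2/3 + 121 = 3π^2 + 121.
Parseval ⇒ Σ |c_n|^2 = 3π^2 + 121.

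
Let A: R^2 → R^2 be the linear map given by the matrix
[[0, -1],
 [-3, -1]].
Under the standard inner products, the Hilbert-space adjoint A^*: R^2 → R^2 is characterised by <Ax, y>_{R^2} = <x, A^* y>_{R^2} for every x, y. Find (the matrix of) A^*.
A^* = A^T =
[[0, -3],
 [-1, -1]]

For real matrices with standard dot products, the defining identity <Ax, y> = <x, A^* y> gives (Ax)^T y = x^T (A^*) y, i.e. x^T A^T y = x^T (A^*) y. Since this holds for all x, y, we must have A^* = A^T. Therefore
A^* =
[[0, -3],
 [-1, -1]].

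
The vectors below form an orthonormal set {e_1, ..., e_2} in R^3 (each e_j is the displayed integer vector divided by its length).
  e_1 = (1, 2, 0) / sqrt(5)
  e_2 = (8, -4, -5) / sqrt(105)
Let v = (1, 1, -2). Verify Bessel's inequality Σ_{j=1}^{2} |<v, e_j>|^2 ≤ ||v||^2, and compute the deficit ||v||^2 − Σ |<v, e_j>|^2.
Σ |<v, e_j>|^2 = 11/3; ||v||^2 = 6; deficit = 7/3

Write each e_j = u_j / sqrt(<u_j, u_j>) where u_j is the displayed integer vector. Then <v, e_j> = <v, u_j> / sqrt(<u_j, u_j>), so |<v, e_j>|^2 = <v, u_j>^2 / <u_j, u_j>.
Coefficients: <v, e_1> = 3/sqrt(5), <v, e_2> = 14/sqrt(105).
Square and sum: Σ |<v, e_j>|^2 = 11/3.
Compute ||v||^2 = v·v = 6.
Deficit = 6 − 11/3 = 7/3 ≥ 0, confirming Bessel's inequality. (The deficit equals ||v − Σ <v,e_j> e_j||^2, the squared distance from v to span{e_j}.)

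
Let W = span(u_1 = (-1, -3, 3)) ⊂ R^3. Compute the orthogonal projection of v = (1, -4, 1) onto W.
proj_W(v) = (-14/19, -42/19, 42/19)

Set up U = [u_1 | ... | u_1] ∈ R^(3×1). The projector onto W = col(U) is P = U (U^T U)^(-1) U^T.
Compute U^T U =
  [19],
and U^T v = (14).
Solve U^T U · c = U^T v for the coefficients: c = (14/19). The projection is proj_W(v) = U c.
Check: (v - proj_W(v)) · u_1 = 0  (should be 0).
Result: proj_W(v) = (-14/19, -42/19, 42/19).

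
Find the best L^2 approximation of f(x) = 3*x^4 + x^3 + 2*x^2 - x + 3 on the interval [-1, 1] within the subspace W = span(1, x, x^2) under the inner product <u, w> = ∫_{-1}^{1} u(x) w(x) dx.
g(x) = 32*x^2/7 - 2*x/5 + 96/35

The best approximation g ∈ W is the orthogonal projection of f onto W. Writing g = a_0 + a_1 x + a_2 x^2, the coefficients solve the normal equations G · a = b where
  G_{ij} = <φ_i, φ_j> and b_i = <f, φ_i>, with φ_0 = 1, φ_1 = x, φ_2 = x^2.
G =
  [2, 0, 2/3]
  [0, 2/3, 0]
  [2/3, 0, 2/5],
b = (128/15, -4/15, 128/35).
Solving gives a_0 = 96/35, a_1 = -2/5, a_2 = 32/7, so
  g(x) = 32*x^2/7 - 2*x/5 + 96/35.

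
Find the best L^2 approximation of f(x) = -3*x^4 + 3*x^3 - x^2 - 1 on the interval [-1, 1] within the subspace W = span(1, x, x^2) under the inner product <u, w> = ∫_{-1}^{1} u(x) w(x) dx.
g(x) = -25*x^2/7 + 9*x/5 - 26/35

The best approximation g ∈ W is the orthogonal projection of f onto W. Writing g = a_0 + a_1 x + a_2 x^2, the coefficients solve the normal equations G · a = b where
  G_{ij} = <φ_i, φ_j> and b_i = <f, φ_i>, with φ_0 = 1, φ_1 = x, φ_2 = x^2.
G =
  [2, 0, 2/3]
  [0, 2/3, 0]
  [2/3, 0, 2/5],
b = (-58/15, 6/5, -202/105).
Solving gives a_0 = -26/35, a_1 = 9/5, a_2 = -25/7, so
  g(x) = -25*x^2/7 + 9*x/5 - 26/35.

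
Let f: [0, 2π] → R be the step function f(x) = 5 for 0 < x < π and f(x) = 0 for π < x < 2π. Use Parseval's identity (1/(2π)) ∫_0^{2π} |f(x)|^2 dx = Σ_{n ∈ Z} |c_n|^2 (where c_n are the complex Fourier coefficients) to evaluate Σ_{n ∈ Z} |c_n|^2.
Σ |c_n|^2 = 25/2

Parseval equates the L^2 energy of f (normalised by 1/(2π)) with the ℓ^2 sum of its Fourier coefficients: (1/(2π)) ∫_0^{2π} |f|^2 = Σ |c_n|^2.
Compute the left side: (1/(2π)) [∫_0^π 5^2 dx + ∫_π^{2π} 0^2 dx] = (1/(2π)) · (25π + 0π) = (25 + 0)/2 = 25/2.
So Σ_{n ∈ Z} |c_n|^2 = 25/2.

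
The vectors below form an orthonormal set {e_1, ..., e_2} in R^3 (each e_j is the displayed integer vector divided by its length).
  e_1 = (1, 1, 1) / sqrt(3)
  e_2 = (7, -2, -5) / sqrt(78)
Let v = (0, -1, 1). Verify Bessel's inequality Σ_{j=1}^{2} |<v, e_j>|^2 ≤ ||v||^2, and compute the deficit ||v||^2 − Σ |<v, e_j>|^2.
Σ |<v, e_j>|^2 = 3/26; ||v||^2 = 2; deficit = 49/26

Write each e_j = u_j / sqrt(<u_j, u_j>) where u_j is the displayed integer vector. Then <v, e_j> = <v, u_j> / sqrt(<u_j, u_j>), so |<v, e_j>|^2 = <v, u_j>^2 / <u_j, u_j>.
Coefficients: <v, e_1> = 0/sqrt(3), <v, e_2> = -3/sqrt(78).
Square and sum: Σ |<v, e_j>|^2 = 3/26.
Compute ||v||^2 = v·v = 2.
Deficit = 2 − 3/26 = 49/26 ≥ 0, confirming Bessel's inequality. (The deficit equals ||v − Σ <v,e_j> e_j||^2, the squared distance from v to span{e_j}.)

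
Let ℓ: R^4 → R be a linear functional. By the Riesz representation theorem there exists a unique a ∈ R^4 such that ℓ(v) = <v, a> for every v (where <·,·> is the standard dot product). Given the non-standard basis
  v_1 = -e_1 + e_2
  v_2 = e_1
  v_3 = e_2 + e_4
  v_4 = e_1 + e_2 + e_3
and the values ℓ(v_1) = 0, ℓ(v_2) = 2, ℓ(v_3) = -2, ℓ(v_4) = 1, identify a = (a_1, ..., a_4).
a = (2, 2, -3, -4)

Write a = (a_1, ..., a_4) in the standard basis. For each basis vector v_i, ℓ(v_i) = <v_i, a> is a linear equation in the a_j's. Collect the n equations into a matrix system V a = ℓ, where row i of V is v_i (expressed in the standard basis). Since V is invertible (lower-triangular with 1s on the diagonal, up to permutation), solve by back-substitution:
  V =
[[-1, 1, 0, 0],
 [1, 0, 0, 0],
 [0, 1, 0, 1],
 [1, 1, 1, 0]]
  V a = (0, 2, -2, 1)
Solving gives a = (2, 2, -3, -4).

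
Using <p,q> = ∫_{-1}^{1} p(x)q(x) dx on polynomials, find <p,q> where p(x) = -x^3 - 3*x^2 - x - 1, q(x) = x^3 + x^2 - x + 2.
<p,q> = -332/35

Expand the product: p(x)·q(x) = -x^6 - 4*x^5 - 3*x^4 - x^3 - 6*x^2 - x - 2.
∫_{-1}^{1} of each monomial x^k gives [2/(k+1) if k even, 0 if k odd]. Integrating term-by-term (or equivalently evaluating the antiderivative F(x) = -x^7/7 - 2*x^6/3 - 3*x^5/5 - x^4/4 - 2*x^3 - x^2/2 - 2*x at the endpoints):
  F(1) − F(−1) = -2587/420 − (1397/420) = -332/35.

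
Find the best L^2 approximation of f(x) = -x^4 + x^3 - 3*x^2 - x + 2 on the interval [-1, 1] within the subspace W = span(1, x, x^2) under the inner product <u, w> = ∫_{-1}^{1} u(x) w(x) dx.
g(x) = -27*x^2/7 - 2*x/5 + 73/35

The best approximation g ∈ W is the orthogonal projection of f onto W. Writing g = a_0 + a_1 x + a_2 x^2, the coefficients solve the normal equations G · a = b where
  G_{ij} = <φ_i, φ_j> and b_i = <f, φ_i>, with φ_0 = 1, φ_1 = x, φ_2 = x^2.
G =
  [2, 0, 2/3]
  [0, 2/3, 0]
  [2/3, 0, 2/5],
b = (8/5, -4/15, -16/105).
Solving gives a_0 = 73/35, a_1 = -2/5, a_2 = -27/7, so
  g(x) = -27*x^2/7 - 2*x/5 + 73/35.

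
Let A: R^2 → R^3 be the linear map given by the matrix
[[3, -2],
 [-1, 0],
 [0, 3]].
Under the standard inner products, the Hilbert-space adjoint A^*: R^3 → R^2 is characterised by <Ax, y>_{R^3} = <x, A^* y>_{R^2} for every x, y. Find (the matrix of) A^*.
A^* = A^T =
[[3, -1, 0],
 [-2, 0, 3]]

For real matrices with standard dot products, the defining identity <Ax, y> = <x, A^* y> gives (Ax)^T y = x^T (A^*) y, i.e. x^T A^T y = x^T (A^*) y. Since this holds for all x, y, we must have A^* = A^T. Therefore
A^* =
[[3, -1, 0],
 [-2, 0, 3]].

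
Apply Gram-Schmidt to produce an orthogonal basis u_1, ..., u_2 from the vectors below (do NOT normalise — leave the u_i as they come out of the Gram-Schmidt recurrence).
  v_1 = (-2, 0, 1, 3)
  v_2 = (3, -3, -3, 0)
Orthogonal basis:
  u_1 = (-2, 0, 1, 3)
  u_2 = (12/7, -3, -33/14, 27/14)

Apply the Gram-Schmidt recurrence
  u_1 = v_1
  u_i = v_i − Σ_{j<i} ((v_i · u_j) / (u_j · u_j)) · u_j.

Step by step this gives:
  u_1 = (-2, 0, 1, 3)
  u_2 = (12/7, -3, -33/14, 27/14)

Orthogonality check:
  u_2 · u_1 = 0 (should be 0)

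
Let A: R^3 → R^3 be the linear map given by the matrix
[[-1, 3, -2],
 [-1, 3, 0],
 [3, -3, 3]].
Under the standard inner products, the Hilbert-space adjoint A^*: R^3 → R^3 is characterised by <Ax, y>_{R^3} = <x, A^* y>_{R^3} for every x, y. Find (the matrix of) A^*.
A^* = A^T =
[[-1, -1, 3],
 [3, 3, -3],
 [-2, 0, 3]]

For real matrices with standard dot products, the defining identity <Ax, y> = <x, A^* y> gives (Ax)^T y = x^T (A^*) y, i.e. x^T A^T y = x^T (A^*) y. Since this holds for all x, y, we must have A^* = A^T. Therefore
A^* =
[[-1, -1, 3],
 [3, 3, -3],
 [-2, 0, 3]].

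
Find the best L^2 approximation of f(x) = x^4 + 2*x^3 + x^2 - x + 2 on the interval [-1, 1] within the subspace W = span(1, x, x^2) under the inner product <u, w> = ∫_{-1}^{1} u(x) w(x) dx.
g(x) = 13*x^2/7 + x/5 + 67/35

The best approximation g ∈ W is the orthogonal projection of f onto W. Writing g = a_0 + a_1 x + a_2 x^2, the coefficients solve the normal equations G · a = b where
  G_{ij} = <φ_i, φ_j> and b_i = <f, φ_i>, with φ_0 = 1, φ_1 = x, φ_2 = x^2.
G =
  [2, 0, 2/3]
  [0, 2/3, 0]
  [2/3, 0, 2/5],
b = (76/15, 2/15, 212/105).
Solving gives a_0 = 67/35, a_1 = 1/5, a_2 = 13/7, so
  g(x) = 13*x^2/7 + x/5 + 67/35.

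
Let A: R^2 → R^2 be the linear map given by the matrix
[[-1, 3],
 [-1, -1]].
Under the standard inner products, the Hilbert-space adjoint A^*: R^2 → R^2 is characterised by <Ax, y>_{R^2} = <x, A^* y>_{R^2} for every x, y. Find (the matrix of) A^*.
A^* = A^T =
[[-1, -1],
 [3, -1]]

For real matrices with standard dot products, the defining identity <Ax, y> = <x, A^* y> gives (Ax)^T y = x^T (A^*) y, i.e. x^T A^T y = x^T (A^*) y. Since this holds for all x, y, we must have A^* = A^T. Therefore
A^* =
[[-1, -1],
 [3, -1]].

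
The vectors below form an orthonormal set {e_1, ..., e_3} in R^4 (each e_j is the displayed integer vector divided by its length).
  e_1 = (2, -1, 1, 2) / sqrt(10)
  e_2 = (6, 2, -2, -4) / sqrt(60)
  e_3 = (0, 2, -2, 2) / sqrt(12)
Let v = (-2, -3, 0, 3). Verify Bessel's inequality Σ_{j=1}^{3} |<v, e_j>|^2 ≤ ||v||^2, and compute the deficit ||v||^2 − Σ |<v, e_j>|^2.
Σ |<v, e_j>|^2 = 35/2; ||v||^2 = 22; deficit = 9/2

Write each e_j = u_j / sqrt(<u_j, u_j>) where u_j is the displayed integer vector. Then <v, e_j> = <v, u_j> / sqrt(<u_j, u_j>), so |<v, e_j>|^2 = <v, u_j>^2 / <u_j, u_j>.
Coefficients: <v, e_1> = 5/sqrt(10), <v, e_2> = -30/sqrt(60), <v, e_3> = 0/sqrt(12).
Square and sum: Σ |<v, e_j>|^2 = 35/2.
Compute ||v||^2 = v·v = 22.
Deficit = 22 − 35/2 = 9/2 ≥ 0, confirming Bessel's inequality. (The deficit equals ||v − Σ <v,e_j> e_j||^2, the squared distance from v to span{e_j}.)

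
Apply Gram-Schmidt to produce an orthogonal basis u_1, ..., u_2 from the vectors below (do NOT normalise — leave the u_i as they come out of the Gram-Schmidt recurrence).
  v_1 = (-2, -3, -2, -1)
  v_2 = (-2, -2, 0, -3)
Orthogonal basis:
  u_1 = (-2, -3, -2, -1)
  u_2 = (-5/9, 1/6, 13/9, -41/18)

Apply the Gram-Schmidt recurrence
  u_1 = v_1
  u_i = v_i − Σ_{j<i} ((v_i · u_j) / (u_j · u_j)) · u_j.

Step by step this gives:
  u_1 = (-2, -3, -2, -1)
  u_2 = (-5/9, 1/6, 13/9, -41/18)

Orthogonality check:
  u_2 · u_1 = 0 (should be 0)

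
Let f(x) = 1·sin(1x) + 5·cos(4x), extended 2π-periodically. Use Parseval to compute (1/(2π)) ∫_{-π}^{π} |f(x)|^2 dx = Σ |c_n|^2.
Σ |c_n|^2 = 13

Expand |f|^2 and use orthogonality of {sin(nx), cos(mx)} on [-π, π]:
  ∫_{-π}^{π} sin(nx)^2 dx = π, ∫ cos(mx)^2 dx = π, and cross terms integrate to 0.
So ∫_{-π}^{π} f(x)^2 dx = 1^2 · π + 5^2 · π = (1 + 25)π.
Divide by 2π: (1 + 25)/2 = 13.
By Parseval, this equals Σ |c_n|^2.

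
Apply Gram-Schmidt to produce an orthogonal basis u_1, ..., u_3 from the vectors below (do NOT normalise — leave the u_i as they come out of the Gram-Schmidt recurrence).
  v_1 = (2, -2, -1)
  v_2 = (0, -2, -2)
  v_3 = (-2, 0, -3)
Orthogonal basis:
  u_1 = (2, -2, -1)
  u_2 = (-4/3, -2/3, -4/3)
  u_3 = (4/9, 8/9, -8/9)

Apply the Gram-Schmidt recurrence
  u_1 = v_1
  u_i = v_i − Σ_{j<i} ((v_i · u_j) / (u_j · u_j)) · u_j.

Step by step this gives:
  u_1 = (2, -2, -1)
  u_2 = (-4/3, -2/3, -4/3)
  u_3 = (4/9, 8/9, -8/9)

Orthogonality check:
  u_2 · u_1 = 0 (should be 0)
  u_3 · u_1 = 0 (should be 0)
  u_3 · u_2 = 0 (should be 0)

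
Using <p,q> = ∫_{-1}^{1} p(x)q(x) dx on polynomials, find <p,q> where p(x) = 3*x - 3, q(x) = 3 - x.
<p,q> = -20

Expand the product: p(x)·q(x) = -3*x^2 + 12*x - 9.
∫_{-1}^{1} of each monomial x^k gives [2/(k+1) if k even, 0 if k odd]. Integrating term-by-term (or equivalently evaluating the antiderivative F(x) = -x^3 + 6*x^2 - 9*x at the endpoints):
  F(1) − F(−1) = -4 − (16) = -20.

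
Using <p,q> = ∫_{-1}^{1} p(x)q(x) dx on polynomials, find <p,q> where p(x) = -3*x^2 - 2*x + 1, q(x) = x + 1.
<p,q> = -4/3

Expand the product: p(x)·q(x) = -3*x^3 - 5*x^2 - x + 1.
∫_{-1}^{1} of each monomial x^k gives [2/(k+1) if k even, 0 if k odd]. Integrating term-by-term (or equivalently evaluating the antiderivative F(x) = -3*x^4/4 - 5*x^3/3 - x^2/2 + x at the endpoints):
  F(1) − F(−1) = -23/12 − (-7/12) = -4/3.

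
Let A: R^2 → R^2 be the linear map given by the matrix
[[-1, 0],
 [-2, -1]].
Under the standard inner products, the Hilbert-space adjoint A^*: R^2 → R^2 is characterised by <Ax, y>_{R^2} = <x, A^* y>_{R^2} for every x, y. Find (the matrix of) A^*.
A^* = A^T =
[[-1, -2],
 [0, -1]]

For real matrices with standard dot products, the defining identity <Ax, y> = <x, A^* y> gives (Ax)^T y = x^T (A^*) y, i.e. x^T A^T y = x^T (A^*) y. Since this holds for all x, y, we must have A^* = A^T. Therefore
A^* =
[[-1, -2],
 [0, -1]].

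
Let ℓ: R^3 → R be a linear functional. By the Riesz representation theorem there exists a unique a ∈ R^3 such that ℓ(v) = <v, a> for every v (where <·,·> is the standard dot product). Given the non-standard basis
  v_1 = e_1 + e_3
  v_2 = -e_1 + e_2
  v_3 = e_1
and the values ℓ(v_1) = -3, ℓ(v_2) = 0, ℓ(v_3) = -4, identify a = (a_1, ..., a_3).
a = (-4, -4, 1)

Write a = (a_1, ..., a_3) in the standard basis. For each basis vector v_i, ℓ(v_i) = <v_i, a> is a linear equation in the a_j's. Collect the n equations into a matrix system V a = ℓ, where row i of V is v_i (expressed in the standard basis). Since V is invertible (lower-triangular with 1s on the diagonal, up to permutation), solve by back-substitution:
  V =
[[1, 0, 1],
 [-1, 1, 0],
 [1, 0, 0]]
  V a = (-3, 0, -4)
Solving gives a = (-4, -4, 1).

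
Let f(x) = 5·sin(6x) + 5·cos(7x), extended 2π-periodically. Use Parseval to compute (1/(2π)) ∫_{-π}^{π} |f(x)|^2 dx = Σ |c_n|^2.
Σ |c_n|^2 = 25

Expand |f|^2 and use orthogonality of {sin(nx), cos(mx)} on [-π, π]:
  ∫_{-π}^{π} sin(nx)^2 dx = π, ∫ cos(mx)^2 dx = π, and cross terms integrate to 0.
So ∫_{-π}^{π} f(x)^2 dx = 5^2 · π + 5^2 · π = (25 + 25)π.
Divide by 2π: (25 + 25)/2 = 25.
By Parseval, this equals Σ |c_n|^2.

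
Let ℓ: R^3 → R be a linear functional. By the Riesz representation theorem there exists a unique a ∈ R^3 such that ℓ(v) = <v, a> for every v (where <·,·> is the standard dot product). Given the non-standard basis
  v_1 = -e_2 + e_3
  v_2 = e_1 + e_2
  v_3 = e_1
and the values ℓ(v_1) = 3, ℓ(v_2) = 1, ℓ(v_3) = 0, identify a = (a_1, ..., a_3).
a = (0, 1, 4)

Write a = (a_1, ..., a_3) in the standard basis. For each basis vector v_i, ℓ(v_i) = <v_i, a> is a linear equation in the a_j's. Collect the n equations into a matrix system V a = ℓ, where row i of V is v_i (expressed in the standard basis). Since V is invertible (lower-triangular with 1s on the diagonal, up to permutation), solve by back-substitution:
  V =
[[0, -1, 1],
 [1, 1, 0],
 [1, 0, 0]]
  V a = (3, 1, 0)
Solving gives a = (0, 1, 4).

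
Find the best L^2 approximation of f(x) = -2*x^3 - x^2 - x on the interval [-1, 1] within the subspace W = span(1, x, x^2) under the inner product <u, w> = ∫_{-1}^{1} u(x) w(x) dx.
g(x) = -x^2 - 11*x/5

The best approximation g ∈ W is the orthogonal projection of f onto W. Writing g = a_0 + a_1 x + a_2 x^2, the coefficients solve the normal equations G · a = b where
  G_{ij} = <φ_i, φ_j> and b_i = <f, φ_i>, with φ_0 = 1, φ_1 = x, φ_2 = x^2.
G =
  [2, 0, 2/3]
  [0, 2/3, 0]
  [2/3, 0, 2/5],
b = (-2/3, -22/15, -2/5).
Solving gives a_0 = 0, a_1 = -11/5, a_2 = -1, so
  g(x) = -x^2 - 11*x/5.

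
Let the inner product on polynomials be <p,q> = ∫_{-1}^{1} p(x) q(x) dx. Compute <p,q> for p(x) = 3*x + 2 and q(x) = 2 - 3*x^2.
<p,q> = 4

Expand the product: p(x)·q(x) = -9*x^3 - 6*x^2 + 6*x + 4.
∫_{-1}^{1} of each monomial x^k gives [2/(k+1) if k even, 0 if k odd]. Integrating term-by-term (or equivalently evaluating the antiderivative F(x) = -9*x^4/4 - 2*x^3 + 3*x^2 + 4*x at the endpoints):
  F(1) − F(−1) = 11/4 − (-5/4) = 4.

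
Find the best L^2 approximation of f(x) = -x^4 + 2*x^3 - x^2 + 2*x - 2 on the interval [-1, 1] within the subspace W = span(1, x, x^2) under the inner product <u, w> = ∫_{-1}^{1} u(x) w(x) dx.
g(x) = -13*x^2/7 + 16*x/5 - 67/35

The best approximation g ∈ W is the orthogonal projection of f onto W. Writing g = a_0 + a_1 x + a_2 x^2, the coefficients solve the normal equations G · a = b where
  G_{ij} = <φ_i, φ_j> and b_i = <f, φ_i>, with φ_0 = 1, φ_1 = x, φ_2 = x^2.
G =
  [2, 0, 2/3]
  [0, 2/3, 0]
  [2/3, 0, 2/5],
b = (-76/15, 32/15, -212/105).
Solving gives a_0 = -67/35, a_1 = 16/5, a_2 = -13/7, so
  g(x) = -13*x^2/7 + 16*x/5 - 67/35.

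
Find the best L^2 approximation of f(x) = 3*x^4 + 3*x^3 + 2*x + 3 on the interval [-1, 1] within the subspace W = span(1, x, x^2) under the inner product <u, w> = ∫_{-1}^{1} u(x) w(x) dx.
g(x) = 18*x^2/7 + 19*x/5 + 96/35

The best approximation g ∈ W is the orthogonal projection of f onto W. Writing g = a_0 + a_1 x + a_2 x^2, the coefficients solve the normal equations G · a = b where
  G_{ij} = <φ_i, φ_j> and b_i = <f, φ_i>, with φ_0 = 1, φ_1 = x, φ_2 = x^2.
G =
  [2, 0, 2/3]
  [0, 2/3, 0]
  [2/3, 0, 2/5],
b = (36/5, 38/15, 20/7).
Solving gives a_0 = 96/35, a_1 = 19/5, a_2 = 18/7, so
  g(x) = 18*x^2/7 + 19*x/5 + 96/35.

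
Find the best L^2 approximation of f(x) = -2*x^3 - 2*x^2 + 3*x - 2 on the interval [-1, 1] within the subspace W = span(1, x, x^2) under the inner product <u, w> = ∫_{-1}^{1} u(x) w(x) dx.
g(x) = -2*x^2 + 9*x/5 - 2

The best approximation g ∈ W is the orthogonal projection of f onto W. Writing g = a_0 + a_1 x + a_2 x^2, the coefficients solve the normal equations G · a = b where
  G_{ij} = <φ_i, φ_j> and b_i = <f, φ_i>, with φ_0 = 1, φ_1 = x, φ_2 = x^2.
G =
  [2, 0, 2/3]
  [0, 2/3, 0]
  [2/3, 0, 2/5],
b = (-16/3, 6/5, -32/15).
Solving gives a_0 = -2, a_1 = 9/5, a_2 = -2, so
  g(x) = -2*x^2 + 9*x/5 - 2.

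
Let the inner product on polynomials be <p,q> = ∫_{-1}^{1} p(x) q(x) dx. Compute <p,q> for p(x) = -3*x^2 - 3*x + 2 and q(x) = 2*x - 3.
<p,q> = -10

Expand the product: p(x)·q(x) = -6*x^3 + 3*x^2 + 13*x - 6.
∫_{-1}^{1} of each monomial x^k gives [2/(k+1) if k even, 0 if k odd]. Integrating term-by-term (or equivalently evaluating the antiderivative F(x) = -3*x^4/2 + x^3 + 13*x^2/2 - 6*x at the endpoints):
  F(1) − F(−1) = 0 − (10) = -10.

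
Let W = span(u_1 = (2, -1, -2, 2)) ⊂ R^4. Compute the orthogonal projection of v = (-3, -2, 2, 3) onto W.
proj_W(v) = (-4/13, 2/13, 4/13, -4/13)

Set up U = [u_1 | ... | u_1] ∈ R^(4×1). The projector onto W = col(U) is P = U (U^T U)^(-1) U^T.
Compute U^T U =
  [13],
and U^T v = (-2).
Solve U^T U · c = U^T v for the coefficients: c = (-2/13). The projection is proj_W(v) = U c.
Check: (v - proj_W(v)) · u_1 = 0  (should be 0).
Result: proj_W(v) = (-4/13, 2/13, 4/13, -4/13).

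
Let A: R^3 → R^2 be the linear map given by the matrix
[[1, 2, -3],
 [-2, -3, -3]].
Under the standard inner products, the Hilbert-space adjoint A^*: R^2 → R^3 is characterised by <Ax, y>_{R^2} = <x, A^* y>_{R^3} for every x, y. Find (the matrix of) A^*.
A^* = A^T =
[[1, -2],
 [2, -3],
 [-3, -3]]

For real matrices with standard dot products, the defining identity <Ax, y> = <x, A^* y> gives (Ax)^T y = x^T (A^*) y, i.e. x^T A^T y = x^T (A^*) y. Since this holds for all x, y, we must have A^* = A^T. Therefore
A^* =
[[1, -2],
 [2, -3],
 [-3, -3]].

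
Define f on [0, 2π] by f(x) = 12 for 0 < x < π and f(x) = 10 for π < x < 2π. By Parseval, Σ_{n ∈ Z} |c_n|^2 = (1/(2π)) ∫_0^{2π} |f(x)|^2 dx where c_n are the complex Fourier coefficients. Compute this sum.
Σ |c_n|^2 = 122

Parseval equates the L^2 energy of f (normalised by 1/(2π)) with the ℓ^2 sum of its Fourier coefficients: (1/(2π)) ∫_0^{2π} |f|^2 = Σ |c_n|^2.
Compute the left side: (1/(2π)) [∫_0^π 12^2 dx + ∫_π^{2π} 10^2 dx] = (1/(2π)) · (144π + 100π) = (144 + 100)/2 = 122.
So Σ_{n ∈ Z} |c_n|^2 = 122.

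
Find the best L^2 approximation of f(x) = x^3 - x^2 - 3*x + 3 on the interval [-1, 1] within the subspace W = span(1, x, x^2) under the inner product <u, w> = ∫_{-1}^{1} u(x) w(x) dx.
g(x) = -x^2 - 12*x/5 + 3

The best approximation g ∈ W is the orthogonal projection of f onto W. Writing g = a_0 + a_1 x + a_2 x^2, the coefficients solve the normal equations G · a = b where
  G_{ij} = <φ_i, φ_j> and b_i = <f, φ_i>, with φ_0 = 1, φ_1 = x, φ_2 = x^2.
G =
  [2, 0, 2/3]
  [0, 2/3, 0]
  [2/3, 0, 2/5],
b = (16/3, -8/5, 8/5).
Solving gives a_0 = 3, a_1 = -12/5, a_2 = -1, so
  g(x) = -x^2 - 12*x/5 + 3.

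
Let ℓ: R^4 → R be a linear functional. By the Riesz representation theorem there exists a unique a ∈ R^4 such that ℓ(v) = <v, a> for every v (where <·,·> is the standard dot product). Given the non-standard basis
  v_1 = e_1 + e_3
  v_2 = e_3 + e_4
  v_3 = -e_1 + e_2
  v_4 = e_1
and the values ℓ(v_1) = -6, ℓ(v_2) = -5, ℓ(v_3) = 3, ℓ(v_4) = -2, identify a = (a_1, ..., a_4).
a = (-2, 1, -4, -1)

Write a = (a_1, ..., a_4) in the standard basis. For each basis vector v_i, ℓ(v_i) = <v_i, a> is a linear equation in the a_j's. Collect the n equations into a matrix system V a = ℓ, where row i of V is v_i (expressed in the standard basis). Since V is invertible (lower-triangular with 1s on the diagonal, up to permutation), solve by back-substitution:
  V =
[[1, 0, 1, 0],
 [0, 0, 1, 1],
 [-1, 1, 0, 0],
 [1, 0, 0, 0]]
  V a = (-6, -5, 3, -2)
Solving gives a = (-2, 1, -4, -1).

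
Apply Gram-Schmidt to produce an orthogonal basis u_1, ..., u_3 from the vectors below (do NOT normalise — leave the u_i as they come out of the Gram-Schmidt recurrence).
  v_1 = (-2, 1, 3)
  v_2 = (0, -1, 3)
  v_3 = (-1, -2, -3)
Orthogonal basis:
  u_1 = (-2, 1, 3)
  u_2 = (8/7, -11/7, 9/7)
  u_3 = (-36/19, -36/19, -12/19)

Apply the Gram-Schmidt recurrence
  u_1 = v_1
  u_i = v_i − Σ_{j<i} ((v_i · u_j) / (u_j · u_j)) · u_j.

Step by step this gives:
  u_1 = (-2, 1, 3)
  u_2 = (8/7, -11/7, 9/7)
  u_3 = (-36/19, -36/19, -12/19)

Orthogonality check:
  u_2 · u_1 = 0 (should be 0)
  u_3 · u_1 = 0 (should be 0)
  u_3 · u_2 = 0 (should be 0)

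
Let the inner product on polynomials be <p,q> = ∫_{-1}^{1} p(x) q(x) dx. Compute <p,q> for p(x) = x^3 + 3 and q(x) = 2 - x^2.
<p,q> = 10

Expand the product: p(x)·q(x) = -x^5 + 2*x^3 - 3*x^2 + 6.
∫_{-1}^{1} of each monomial x^k gives [2/(k+1) if k even, 0 if k odd]. Integrating term-by-term (or equivalently evaluating the antiderivative F(x) = -x^6/6 + x^4/2 - x^3 + 6*x at the endpoints):
  F(1) − F(−1) = 16/3 − (-14/3) = 10.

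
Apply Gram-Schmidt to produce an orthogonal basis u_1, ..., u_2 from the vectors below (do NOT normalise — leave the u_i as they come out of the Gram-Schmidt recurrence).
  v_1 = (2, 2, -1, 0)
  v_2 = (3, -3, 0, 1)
Orthogonal basis:
  u_1 = (2, 2, -1, 0)
  u_2 = (3, -3, 0, 1)

Apply the Gram-Schmidt recurrence
  u_1 = v_1
  u_i = v_i − Σ_{j<i} ((v_i · u_j) / (u_j · u_j)) · u_j.

Step by step this gives:
  u_1 = (2, 2, -1, 0)
  u_2 = (3, -3, 0, 1)

Orthogonality check:
  u_2 · u_1 = 0 (should be 0)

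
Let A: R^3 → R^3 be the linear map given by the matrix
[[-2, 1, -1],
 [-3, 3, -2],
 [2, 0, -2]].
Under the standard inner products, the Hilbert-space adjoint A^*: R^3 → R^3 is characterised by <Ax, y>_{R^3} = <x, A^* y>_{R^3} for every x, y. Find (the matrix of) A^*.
A^* = A^T =
[[-2, -3, 2],
 [1, 3, 0],
 [-1, -2, -2]]

For real matrices with standard dot products, the defining identity <Ax, y> = <x, A^* y> gives (Ax)^T y = x^T (A^*) y, i.e. x^T A^T y = x^T (A^*) y. Since this holds for all x, y, we must have A^* = A^T. Therefore
A^* =
[[-2, -3, 2],
 [1, 3, 0],
 [-1, -2, -2]].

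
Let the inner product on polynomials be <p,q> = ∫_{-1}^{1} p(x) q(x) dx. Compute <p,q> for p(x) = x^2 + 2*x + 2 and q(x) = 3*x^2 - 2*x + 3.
<p,q> = 248/15

Expand the product: p(x)·q(x) = 3*x^4 + 4*x^3 + 5*x^2 + 2*x + 6.
∫_{-1}^{1} of each monomial x^k gives [2/(k+1) if k even, 0 if k odd]. Integrating term-by-term (or equivalently evaluating the antiderivative F(x) = 3*x^5/5 + x^4 + 5*x^3/3 + x^2 + 6*x at the endpoints):
  F(1) − F(−1) = 154/15 − (-94/15) = 248/15.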